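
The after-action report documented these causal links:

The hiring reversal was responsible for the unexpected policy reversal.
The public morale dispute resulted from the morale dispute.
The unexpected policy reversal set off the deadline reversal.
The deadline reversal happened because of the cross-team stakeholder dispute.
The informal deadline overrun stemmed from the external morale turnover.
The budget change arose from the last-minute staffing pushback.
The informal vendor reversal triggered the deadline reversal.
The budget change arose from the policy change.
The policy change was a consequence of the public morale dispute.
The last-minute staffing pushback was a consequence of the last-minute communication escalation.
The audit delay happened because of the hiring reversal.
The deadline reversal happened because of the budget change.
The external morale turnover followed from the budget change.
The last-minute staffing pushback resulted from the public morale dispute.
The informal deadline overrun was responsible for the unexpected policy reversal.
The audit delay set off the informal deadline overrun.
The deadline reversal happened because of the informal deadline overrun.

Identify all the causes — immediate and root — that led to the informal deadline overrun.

Immediate causes of the informal deadline overrun: the audit delay, the external morale turnover.
Further upstream: the morale dispute, the last-minute communication escalation, the public morale dispute, the last-minute staffing pushback, the hiring reversal, the policy change, the budget change.

the audit delay, the budget change, the external morale turnover, the hiring reversal, the last-minute communication escalation, the last-minute staffing pushback, the morale dispute, the policy change, the public morale dispute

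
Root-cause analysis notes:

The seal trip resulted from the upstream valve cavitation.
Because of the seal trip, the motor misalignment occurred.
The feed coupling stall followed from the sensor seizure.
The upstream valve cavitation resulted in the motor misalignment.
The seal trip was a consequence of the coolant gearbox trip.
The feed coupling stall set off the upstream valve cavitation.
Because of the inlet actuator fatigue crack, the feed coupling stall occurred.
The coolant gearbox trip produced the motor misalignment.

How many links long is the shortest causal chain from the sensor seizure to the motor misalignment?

Shortest chain: the sensor seizure → the feed coupling stall → the upstream valve cavitation → the motor misalignment.

3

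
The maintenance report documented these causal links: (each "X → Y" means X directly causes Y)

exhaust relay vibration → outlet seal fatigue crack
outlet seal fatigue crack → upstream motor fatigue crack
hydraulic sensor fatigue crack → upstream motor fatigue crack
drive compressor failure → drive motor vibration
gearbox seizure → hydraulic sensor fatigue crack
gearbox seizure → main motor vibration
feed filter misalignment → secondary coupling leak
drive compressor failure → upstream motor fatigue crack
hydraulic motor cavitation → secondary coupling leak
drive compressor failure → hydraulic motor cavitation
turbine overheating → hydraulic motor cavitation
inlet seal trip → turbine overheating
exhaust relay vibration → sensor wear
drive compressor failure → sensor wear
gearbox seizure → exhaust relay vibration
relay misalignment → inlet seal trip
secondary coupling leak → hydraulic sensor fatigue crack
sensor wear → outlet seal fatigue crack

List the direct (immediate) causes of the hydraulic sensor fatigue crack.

Upstream contributors include the relay misalignment, the feed filter misalignment, the inlet seal trip, the drive compressor failure, the turbine overheating, the hydraulic motor cavitation, but only the gearbox seizure, the secondary coupling leak feed directly into the hydraulic sensor fatigue crack.

the gearbox seizure, the secondary coupling leak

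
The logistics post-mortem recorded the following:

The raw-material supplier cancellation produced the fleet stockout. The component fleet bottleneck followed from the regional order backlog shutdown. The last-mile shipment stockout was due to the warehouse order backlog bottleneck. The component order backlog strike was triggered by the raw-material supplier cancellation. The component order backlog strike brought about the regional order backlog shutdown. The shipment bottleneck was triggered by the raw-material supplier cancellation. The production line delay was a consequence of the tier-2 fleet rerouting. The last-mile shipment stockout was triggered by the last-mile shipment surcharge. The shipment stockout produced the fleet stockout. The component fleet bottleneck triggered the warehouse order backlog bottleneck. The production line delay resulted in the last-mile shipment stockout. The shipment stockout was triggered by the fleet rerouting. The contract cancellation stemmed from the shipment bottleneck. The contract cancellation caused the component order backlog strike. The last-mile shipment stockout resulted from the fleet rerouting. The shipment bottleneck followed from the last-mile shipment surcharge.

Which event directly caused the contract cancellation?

the shipment bottleneck

Upstream contributors include the last-mile shipment surcharge, the raw-material supplier cancellation, but only the shipment bottleneck feeds directly into the contract cancellation.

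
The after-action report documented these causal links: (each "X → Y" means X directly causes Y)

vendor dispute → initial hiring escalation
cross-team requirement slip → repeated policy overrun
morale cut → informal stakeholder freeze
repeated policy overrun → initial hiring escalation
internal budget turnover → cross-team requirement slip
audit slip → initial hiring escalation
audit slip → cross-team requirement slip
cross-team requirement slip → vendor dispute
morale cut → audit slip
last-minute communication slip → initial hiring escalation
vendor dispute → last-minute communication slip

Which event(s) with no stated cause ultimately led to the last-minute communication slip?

the internal budget turnover, the morale cut

Tracing upstream from the last-minute communication slip: the last-minute communication slip ← the vendor dispute ← the cross-team requirement slip ← the audit slip ← the morale cut.
A separate upstream branch: the last-minute communication slip ← the vendor dispute ← the cross-team requirement slip ← the internal budget turnover.
Each of those chain origins has no stated cause.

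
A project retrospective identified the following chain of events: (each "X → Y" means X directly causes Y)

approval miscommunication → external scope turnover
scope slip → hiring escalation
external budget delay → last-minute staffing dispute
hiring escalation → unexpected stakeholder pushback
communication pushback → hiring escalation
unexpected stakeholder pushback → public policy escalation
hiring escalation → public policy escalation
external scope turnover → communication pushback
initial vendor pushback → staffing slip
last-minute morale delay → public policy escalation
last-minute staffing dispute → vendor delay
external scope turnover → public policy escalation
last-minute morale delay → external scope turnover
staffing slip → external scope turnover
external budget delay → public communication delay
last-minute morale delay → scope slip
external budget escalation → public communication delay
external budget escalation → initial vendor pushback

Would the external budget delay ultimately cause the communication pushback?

No

The external budget delay leads to the last-minute staffing dispute, the vendor delay, the public communication delay; the communication pushback is not among them.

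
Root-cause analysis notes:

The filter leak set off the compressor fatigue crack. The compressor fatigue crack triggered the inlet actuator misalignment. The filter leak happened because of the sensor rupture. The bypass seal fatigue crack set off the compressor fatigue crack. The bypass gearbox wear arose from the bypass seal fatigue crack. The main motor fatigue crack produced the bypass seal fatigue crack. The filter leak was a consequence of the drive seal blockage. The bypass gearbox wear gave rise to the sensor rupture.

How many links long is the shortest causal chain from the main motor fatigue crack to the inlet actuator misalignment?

Shortest chain: the main motor fatigue crack → the bypass seal fatigue crack → the compressor fatigue crack → the inlet actuator misalignment.

3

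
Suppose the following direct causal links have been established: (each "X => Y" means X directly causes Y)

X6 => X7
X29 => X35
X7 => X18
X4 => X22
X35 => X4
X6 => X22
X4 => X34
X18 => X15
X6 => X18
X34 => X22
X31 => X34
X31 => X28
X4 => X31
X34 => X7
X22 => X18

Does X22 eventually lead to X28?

No

X22 leads to X18, X15; X28 is not among them.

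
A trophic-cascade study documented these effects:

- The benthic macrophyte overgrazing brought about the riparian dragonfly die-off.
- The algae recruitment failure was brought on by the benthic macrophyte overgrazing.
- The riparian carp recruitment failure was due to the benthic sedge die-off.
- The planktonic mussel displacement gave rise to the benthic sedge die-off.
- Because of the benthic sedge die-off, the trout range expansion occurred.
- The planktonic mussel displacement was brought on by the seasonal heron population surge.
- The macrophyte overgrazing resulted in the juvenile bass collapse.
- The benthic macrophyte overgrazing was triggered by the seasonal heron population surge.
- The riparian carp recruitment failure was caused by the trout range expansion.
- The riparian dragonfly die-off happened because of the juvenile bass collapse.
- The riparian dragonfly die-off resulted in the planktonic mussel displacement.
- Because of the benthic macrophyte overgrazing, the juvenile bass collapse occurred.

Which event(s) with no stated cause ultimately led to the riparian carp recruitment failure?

the macrophyte overgrazing, the seasonal heron population surge

Tracing upstream from the riparian carp recruitment failure: the riparian carp recruitment failure ← the benthic sedge die-off ← the planktonic mussel displacement ← the riparian dragonfly die-off ← the juvenile bass collapse ← the macrophyte overgrazing.
A separate upstream branch: the riparian carp recruitment failure ← the benthic sedge die-off ← the planktonic mussel displacement ← the seasonal heron population surge.
Each of those chain origins has no stated cause.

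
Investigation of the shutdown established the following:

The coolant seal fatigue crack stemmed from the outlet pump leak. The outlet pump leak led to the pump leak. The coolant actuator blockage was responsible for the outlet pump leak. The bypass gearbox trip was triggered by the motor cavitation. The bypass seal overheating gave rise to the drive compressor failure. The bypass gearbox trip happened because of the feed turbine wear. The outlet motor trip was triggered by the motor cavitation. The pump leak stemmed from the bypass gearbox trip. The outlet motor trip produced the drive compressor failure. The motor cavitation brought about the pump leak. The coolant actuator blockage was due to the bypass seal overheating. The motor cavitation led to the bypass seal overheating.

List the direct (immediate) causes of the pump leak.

Upstream contributors include the bypass seal overheating, the coolant actuator blockage, the feed turbine wear, but only the bypass gearbox trip, the motor cavitation, the outlet pump leak feed directly into the pump leak.

the bypass gearbox trip, the motor cavitation, the outlet pump leak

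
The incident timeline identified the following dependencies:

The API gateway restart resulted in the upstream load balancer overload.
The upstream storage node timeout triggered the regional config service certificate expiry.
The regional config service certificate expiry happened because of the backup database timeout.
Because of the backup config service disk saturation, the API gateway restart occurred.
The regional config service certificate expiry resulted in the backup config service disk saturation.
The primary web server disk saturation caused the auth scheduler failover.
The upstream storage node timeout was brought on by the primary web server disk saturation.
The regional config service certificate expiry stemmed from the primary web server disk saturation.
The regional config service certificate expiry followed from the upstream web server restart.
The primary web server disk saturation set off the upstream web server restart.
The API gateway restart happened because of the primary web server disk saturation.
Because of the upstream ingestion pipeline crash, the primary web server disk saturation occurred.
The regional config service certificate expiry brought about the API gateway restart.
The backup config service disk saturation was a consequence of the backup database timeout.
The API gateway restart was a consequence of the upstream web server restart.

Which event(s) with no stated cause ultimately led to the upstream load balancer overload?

the backup database timeout, the upstream ingestion pipeline crash

Tracing upstream from the upstream load balancer overload: the upstream load balancer overload ← the API gateway restart ← the primary web server disk saturation ← the upstream ingestion pipeline crash.
A separate upstream branch: the upstream load balancer overload ← the API gateway restart ← the regional config service certificate expiry ← the backup database timeout.
Each of those chain origins has no stated cause.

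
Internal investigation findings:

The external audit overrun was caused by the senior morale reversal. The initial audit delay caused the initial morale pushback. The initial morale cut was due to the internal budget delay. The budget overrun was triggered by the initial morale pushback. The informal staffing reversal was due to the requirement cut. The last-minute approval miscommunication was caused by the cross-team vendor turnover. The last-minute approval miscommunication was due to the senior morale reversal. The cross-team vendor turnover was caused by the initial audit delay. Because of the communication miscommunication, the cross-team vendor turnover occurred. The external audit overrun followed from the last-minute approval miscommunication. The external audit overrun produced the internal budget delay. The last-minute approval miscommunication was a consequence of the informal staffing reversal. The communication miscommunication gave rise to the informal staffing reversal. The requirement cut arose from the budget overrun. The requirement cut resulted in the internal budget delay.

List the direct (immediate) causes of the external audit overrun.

the last-minute approval miscommunication, the senior morale reversal

Upstream contributors include the communication miscommunication, the initial audit delay, the cross-team vendor turnover, the initial morale pushback, the budget overrun, the requirement cut, the informal staffing reversal, but only the last-minute approval miscommunication, the senior morale reversal feed directly into the external audit overrun.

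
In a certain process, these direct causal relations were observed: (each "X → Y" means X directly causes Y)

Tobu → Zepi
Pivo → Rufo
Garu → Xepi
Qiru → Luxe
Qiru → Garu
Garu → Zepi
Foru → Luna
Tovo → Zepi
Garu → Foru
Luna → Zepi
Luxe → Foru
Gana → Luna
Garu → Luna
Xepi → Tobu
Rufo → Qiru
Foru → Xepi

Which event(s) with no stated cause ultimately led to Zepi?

Tracing upstream from Zepi: Zepi ← Luna ← Gana.
A separate upstream branch: Zepi ← Garu ← Qiru ← Rufo ← Pivo.
A separate upstream branch: Zepi ← Tovo.
Each of those chain origins has no stated cause.

Gana, Pivo, Tovo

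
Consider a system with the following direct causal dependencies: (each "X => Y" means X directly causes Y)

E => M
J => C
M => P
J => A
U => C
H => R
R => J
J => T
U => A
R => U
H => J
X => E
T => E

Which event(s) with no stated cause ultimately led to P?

H, X

Tracing upstream from P: P ← M ← E ← X.
A separate upstream branch: P ← M ← E ← T ← J ← H.
Each of those chain origins has no stated cause.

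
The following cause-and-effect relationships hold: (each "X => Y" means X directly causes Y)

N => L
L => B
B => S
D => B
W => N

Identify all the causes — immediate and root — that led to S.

Immediate cause of S: B.
Further upstream: W, N, L, D.

B, D, L, N, W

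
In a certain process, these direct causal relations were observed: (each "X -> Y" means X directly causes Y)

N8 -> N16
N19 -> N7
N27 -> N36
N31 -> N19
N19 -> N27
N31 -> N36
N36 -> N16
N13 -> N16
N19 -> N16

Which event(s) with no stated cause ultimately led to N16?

Tracing upstream from N16: N16 ← N19 ← N31.
A separate upstream branch: N16 ← N13.
A separate upstream branch: N16 ← N8.
Each of those chain origins has no stated cause.

N13, N31, N8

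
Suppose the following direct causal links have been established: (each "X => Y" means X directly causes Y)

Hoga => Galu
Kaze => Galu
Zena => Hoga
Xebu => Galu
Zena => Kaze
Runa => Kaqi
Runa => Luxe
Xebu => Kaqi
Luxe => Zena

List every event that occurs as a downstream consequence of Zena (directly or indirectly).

Direct effects: Hoga, Kaze.
2 steps out: Galu.
Not reachable from it: Xebu, Runa, Kaqi, Luxe.

Galu, Hoga, Kaze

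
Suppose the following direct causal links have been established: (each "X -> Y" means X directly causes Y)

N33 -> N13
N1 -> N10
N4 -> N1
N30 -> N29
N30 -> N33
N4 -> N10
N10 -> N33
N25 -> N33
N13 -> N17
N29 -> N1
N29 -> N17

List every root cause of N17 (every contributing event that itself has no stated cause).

Tracing upstream from N17: N17 ← N29 ← N30.
A separate upstream branch: N17 ← N13 ← N33 ← N10 ← N4.
A separate upstream branch: N17 ← N13 ← N33 ← N25.
Each of those chain origins has no stated cause.

N25, N30, N4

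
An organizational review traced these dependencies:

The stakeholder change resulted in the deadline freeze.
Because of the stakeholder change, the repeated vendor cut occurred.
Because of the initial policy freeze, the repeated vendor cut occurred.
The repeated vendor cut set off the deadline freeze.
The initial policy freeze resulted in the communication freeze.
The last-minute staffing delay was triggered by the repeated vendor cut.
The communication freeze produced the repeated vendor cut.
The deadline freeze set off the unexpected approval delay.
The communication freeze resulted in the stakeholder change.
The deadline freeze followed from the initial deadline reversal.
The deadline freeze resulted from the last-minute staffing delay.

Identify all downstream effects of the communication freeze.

Direct effects: the stakeholder change, the repeated vendor cut.
2 steps out: the last-minute staffing delay, the deadline freeze.
3 steps out: the unexpected approval delay.
Not reachable from it: the initial deadline reversal, the initial policy freeze.

the deadline freeze, the last-minute staffing delay, the repeated vendor cut, the stakeholder change, the unexpected approval delay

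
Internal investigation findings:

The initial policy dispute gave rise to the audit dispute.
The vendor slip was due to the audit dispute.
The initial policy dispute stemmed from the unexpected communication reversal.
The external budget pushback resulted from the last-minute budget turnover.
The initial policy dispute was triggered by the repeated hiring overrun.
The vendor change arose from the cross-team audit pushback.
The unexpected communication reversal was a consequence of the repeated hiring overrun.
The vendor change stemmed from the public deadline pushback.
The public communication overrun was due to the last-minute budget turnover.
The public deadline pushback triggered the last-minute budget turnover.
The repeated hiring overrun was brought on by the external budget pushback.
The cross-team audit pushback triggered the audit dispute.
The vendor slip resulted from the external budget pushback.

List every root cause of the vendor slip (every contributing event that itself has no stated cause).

Tracing upstream from the vendor slip: the vendor slip ← the external budget pushback ← the last-minute budget turnover ← the public deadline pushback.
A separate upstream branch: the vendor slip ← the audit dispute ← the cross-team audit pushback.
Each of those chain origins has no stated cause.

the cross-team audit pushback, the public deadline pushback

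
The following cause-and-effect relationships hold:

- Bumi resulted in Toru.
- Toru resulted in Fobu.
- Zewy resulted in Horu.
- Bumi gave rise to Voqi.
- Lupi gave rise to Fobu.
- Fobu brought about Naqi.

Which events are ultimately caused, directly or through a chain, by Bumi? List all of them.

Fobu, Naqi, Toru, Voqi

Direct effects: Toru, Voqi.
2 steps out: Fobu.
3 steps out: Naqi.
Not reachable from it: Zewy, Horu, Lupi.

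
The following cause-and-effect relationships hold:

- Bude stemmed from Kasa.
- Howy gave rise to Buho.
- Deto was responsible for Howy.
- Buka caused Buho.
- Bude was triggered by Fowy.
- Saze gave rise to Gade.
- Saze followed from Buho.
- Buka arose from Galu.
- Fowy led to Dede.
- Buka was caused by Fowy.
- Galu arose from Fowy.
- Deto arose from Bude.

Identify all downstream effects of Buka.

Direct effects: Buho.
2 steps out: Saze.
3 steps out: Gade.
Not reachable from it: Fowy, Galu, Kasa, Dede, Bude, Deto, Howy.

Buho, Gade, Saze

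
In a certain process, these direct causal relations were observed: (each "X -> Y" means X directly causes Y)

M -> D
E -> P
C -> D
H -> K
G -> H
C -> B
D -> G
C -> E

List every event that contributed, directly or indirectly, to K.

C, D, G, H, M

Immediate cause of K: H.
Further upstream: C, D, G, M.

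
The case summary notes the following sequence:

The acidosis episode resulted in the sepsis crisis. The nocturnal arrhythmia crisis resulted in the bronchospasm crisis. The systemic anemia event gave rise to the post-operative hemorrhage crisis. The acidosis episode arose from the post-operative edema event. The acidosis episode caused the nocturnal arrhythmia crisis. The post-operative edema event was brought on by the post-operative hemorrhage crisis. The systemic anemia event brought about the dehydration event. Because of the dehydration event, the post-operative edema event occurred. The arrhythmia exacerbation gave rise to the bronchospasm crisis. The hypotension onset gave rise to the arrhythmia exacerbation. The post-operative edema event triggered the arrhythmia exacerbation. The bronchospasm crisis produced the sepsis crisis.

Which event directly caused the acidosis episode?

the post-operative edema event

Upstream contributors include the systemic anemia event, the dehydration event, the post-operative hemorrhage crisis, but only the post-operative edema event feeds directly into the acidosis episode.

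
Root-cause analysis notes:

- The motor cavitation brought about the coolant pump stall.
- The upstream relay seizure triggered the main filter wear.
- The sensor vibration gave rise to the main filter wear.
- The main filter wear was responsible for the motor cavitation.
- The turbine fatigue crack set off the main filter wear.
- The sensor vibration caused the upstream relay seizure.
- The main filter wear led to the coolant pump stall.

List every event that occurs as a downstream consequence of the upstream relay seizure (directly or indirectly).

Direct effects: the main filter wear.
2 steps out: the motor cavitation, the coolant pump stall.
Not reachable from it: the sensor vibration, the turbine fatigue crack.

the coolant pump stall, the main filter wear, the motor cavitation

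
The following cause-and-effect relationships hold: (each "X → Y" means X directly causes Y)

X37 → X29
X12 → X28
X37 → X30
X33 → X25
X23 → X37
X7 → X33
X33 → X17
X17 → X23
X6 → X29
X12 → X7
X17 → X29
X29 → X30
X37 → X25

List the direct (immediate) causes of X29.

Upstream contributors include X12, X7, X33, X23, but only X17, X37, X6 feed directly into X29.

X17, X37, X6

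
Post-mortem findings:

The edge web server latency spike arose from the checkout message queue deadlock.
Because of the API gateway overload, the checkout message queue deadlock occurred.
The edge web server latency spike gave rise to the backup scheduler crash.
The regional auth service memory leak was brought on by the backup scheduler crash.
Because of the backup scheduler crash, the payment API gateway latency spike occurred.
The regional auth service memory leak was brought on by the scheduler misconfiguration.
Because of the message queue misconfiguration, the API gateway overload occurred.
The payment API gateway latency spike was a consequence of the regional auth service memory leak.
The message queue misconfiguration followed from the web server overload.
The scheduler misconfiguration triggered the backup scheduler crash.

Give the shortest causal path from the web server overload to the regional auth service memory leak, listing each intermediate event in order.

the web server overload → the message queue misconfiguration → the API gateway overload → the checkout message queue deadlock → the edge web server latency spike → the backup scheduler crash → the regional auth service memory leak

the web server overload → the message queue misconfiguration
the message queue misconfiguration → the API gateway overload
the API gateway overload → the checkout message queue deadlock
the checkout message queue deadlock → the edge web server latency spike
the edge web server latency spike → the backup scheduler crash
the backup scheduler crash → the regional auth service memory leak
Length: 6 steps.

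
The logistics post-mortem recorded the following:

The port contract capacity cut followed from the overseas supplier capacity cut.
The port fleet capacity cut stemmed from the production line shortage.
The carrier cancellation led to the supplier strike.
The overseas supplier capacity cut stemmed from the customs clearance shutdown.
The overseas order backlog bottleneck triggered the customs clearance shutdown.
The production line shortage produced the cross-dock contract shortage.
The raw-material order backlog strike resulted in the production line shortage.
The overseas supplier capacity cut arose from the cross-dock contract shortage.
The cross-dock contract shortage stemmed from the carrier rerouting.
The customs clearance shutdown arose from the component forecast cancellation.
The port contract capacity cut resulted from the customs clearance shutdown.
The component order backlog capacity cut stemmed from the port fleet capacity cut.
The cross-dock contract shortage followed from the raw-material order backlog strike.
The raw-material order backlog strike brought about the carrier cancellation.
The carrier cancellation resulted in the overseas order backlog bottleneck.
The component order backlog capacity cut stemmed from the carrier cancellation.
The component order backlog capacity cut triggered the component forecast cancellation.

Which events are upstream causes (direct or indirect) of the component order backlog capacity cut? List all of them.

the carrier cancellation, the port fleet capacity cut, the production line shortage, the raw-material order backlog strike

Immediate causes of the component order backlog capacity cut: the port fleet capacity cut, the carrier cancellation.
Further upstream: the raw-material order backlog strike, the production line shortage.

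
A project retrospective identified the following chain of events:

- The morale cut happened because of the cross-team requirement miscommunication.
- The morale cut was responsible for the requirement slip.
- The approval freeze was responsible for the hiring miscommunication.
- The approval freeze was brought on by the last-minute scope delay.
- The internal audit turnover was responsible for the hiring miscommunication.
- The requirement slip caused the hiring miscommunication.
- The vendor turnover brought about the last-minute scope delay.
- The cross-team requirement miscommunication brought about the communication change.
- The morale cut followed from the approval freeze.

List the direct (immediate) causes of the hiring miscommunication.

the approval freeze, the internal audit turnover, the requirement slip

Upstream contributors include the cross-team requirement miscommunication, the vendor turnover, the last-minute scope delay, the morale cut, but only the approval freeze, the internal audit turnover, the requirement slip feed directly into the hiring miscommunication.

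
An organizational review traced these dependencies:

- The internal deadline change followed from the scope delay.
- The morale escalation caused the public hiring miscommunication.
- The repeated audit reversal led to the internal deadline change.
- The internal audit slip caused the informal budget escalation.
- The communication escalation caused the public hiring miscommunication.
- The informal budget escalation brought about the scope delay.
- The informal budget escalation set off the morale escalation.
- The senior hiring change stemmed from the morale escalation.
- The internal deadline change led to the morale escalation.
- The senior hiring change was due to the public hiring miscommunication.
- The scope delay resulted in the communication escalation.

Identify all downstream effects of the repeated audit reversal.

Direct effects: the internal deadline change.
2 steps out: the morale escalation.
3 steps out: the public hiring miscommunication, the senior hiring change.
Not reachable from it: the internal audit slip, the informal budget escalation, the scope delay, the communication escalation.

the internal deadline change, the morale escalation, the public hiring miscommunication, the senior hiring change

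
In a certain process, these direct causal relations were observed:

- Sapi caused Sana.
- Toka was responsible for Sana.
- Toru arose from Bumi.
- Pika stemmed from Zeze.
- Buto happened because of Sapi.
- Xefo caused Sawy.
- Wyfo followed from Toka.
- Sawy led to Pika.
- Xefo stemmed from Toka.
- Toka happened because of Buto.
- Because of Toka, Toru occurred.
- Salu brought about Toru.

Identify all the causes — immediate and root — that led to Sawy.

Buto, Sapi, Toka, Xefo

Immediate cause of Sawy: Xefo.
Further upstream: Sapi, Buto, Toka.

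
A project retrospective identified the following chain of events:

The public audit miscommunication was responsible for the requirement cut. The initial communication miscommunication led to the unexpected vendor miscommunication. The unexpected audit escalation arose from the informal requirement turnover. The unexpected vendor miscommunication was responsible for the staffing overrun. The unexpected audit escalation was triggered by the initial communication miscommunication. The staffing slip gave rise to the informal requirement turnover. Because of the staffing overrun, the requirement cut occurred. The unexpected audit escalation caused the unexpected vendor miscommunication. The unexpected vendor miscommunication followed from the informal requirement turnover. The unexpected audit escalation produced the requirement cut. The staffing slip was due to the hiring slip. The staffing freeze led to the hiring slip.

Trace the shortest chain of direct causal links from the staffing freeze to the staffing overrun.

the staffing freeze → the hiring slip
the hiring slip → the staffing slip
the staffing slip → the informal requirement turnover
the informal requirement turnover → the unexpected vendor miscommunication
the unexpected vendor miscommunication → the staffing overrun
Length: 5 steps.

the staffing freeze → the hiring slip → the staffing slip → the informal requirement turnover → the unexpected vendor miscommunication → the staffing overrun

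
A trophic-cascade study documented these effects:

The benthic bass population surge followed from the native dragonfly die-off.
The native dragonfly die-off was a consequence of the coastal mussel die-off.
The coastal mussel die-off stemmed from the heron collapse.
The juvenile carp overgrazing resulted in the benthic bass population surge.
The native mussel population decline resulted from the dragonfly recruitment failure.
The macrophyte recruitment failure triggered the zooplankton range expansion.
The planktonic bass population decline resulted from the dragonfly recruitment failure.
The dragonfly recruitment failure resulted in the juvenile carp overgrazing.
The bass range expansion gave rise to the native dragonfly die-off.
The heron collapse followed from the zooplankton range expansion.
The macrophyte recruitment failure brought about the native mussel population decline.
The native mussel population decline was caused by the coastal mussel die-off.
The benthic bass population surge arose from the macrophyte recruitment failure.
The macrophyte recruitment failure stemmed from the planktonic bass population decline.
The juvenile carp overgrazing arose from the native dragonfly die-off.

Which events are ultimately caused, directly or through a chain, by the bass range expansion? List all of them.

Direct effects: the native dragonfly die-off.
2 steps out: the juvenile carp overgrazing, the benthic bass population surge.
Not reachable from it: the dragonfly recruitment failure, the planktonic bass population decline, the macrophyte recruitment failure, the zooplankton range expansion, the heron collapse, the coastal mussel die-off, the native mussel population decline.

the benthic bass population surge, the juvenile carp overgrazing, the native dragonfly die-off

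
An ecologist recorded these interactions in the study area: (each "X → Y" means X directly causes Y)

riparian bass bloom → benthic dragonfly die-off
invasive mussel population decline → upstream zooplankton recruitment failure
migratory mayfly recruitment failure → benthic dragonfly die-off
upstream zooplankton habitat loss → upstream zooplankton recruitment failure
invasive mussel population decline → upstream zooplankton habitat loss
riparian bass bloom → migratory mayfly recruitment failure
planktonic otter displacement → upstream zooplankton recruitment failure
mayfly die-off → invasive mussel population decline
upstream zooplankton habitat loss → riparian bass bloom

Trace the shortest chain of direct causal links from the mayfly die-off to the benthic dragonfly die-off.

the mayfly die-off → the invasive mussel population decline → the upstream zooplankton habitat loss → the riparian bass bloom → the benthic dragonfly die-off

the mayfly die-off → the invasive mussel population decline
the invasive mussel population decline → the upstream zooplankton habitat loss
the upstream zooplankton habitat loss → the riparian bass bloom
the riparian bass bloom → the benthic dragonfly die-off
Length: 4 steps.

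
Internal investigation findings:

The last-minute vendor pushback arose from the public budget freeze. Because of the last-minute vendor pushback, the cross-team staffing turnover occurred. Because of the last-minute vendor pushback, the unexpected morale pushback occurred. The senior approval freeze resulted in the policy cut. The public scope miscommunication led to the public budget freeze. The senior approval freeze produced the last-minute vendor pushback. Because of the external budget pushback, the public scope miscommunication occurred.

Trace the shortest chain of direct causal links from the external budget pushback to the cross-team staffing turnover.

the external budget pushback → the public scope miscommunication
the public scope miscommunication → the public budget freeze
the public budget freeze → the last-minute vendor pushback
the last-minute vendor pushback → the cross-team staffing turnover
Length: 4 steps.

the external budget pushback → the public scope miscommunication → the public budget freeze → the last-minute vendor pushback → the cross-team staffing turnover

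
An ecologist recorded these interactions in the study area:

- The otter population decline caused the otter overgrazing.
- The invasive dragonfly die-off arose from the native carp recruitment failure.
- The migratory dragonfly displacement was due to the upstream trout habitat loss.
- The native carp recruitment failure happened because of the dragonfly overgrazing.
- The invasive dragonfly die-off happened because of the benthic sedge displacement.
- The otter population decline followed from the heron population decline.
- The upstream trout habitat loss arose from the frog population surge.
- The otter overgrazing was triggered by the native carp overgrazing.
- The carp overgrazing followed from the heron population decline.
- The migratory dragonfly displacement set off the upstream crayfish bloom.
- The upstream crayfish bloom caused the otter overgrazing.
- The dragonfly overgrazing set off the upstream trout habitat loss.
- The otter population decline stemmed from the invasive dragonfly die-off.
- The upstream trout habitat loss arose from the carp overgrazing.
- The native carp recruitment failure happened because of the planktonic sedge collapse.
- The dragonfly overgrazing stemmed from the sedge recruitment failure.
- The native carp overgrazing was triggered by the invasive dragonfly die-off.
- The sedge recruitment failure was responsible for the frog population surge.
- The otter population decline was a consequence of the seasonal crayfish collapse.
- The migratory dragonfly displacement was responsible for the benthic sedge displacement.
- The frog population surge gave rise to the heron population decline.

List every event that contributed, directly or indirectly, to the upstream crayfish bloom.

Immediate cause of the upstream crayfish bloom: the migratory dragonfly displacement.
Further upstream: the sedge recruitment failure, the dragonfly overgrazing, the frog population surge, the heron population decline, the carp overgrazing, the upstream trout habitat loss.

the carp overgrazing, the dragonfly overgrazing, the frog population surge, the heron population decline, the migratory dragonfly displacement, the sedge recruitment failure, the upstream trout habitat loss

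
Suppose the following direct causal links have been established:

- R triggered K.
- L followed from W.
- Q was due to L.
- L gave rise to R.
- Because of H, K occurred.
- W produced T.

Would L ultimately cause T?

No

L leads to R, Q, K; T is not among them.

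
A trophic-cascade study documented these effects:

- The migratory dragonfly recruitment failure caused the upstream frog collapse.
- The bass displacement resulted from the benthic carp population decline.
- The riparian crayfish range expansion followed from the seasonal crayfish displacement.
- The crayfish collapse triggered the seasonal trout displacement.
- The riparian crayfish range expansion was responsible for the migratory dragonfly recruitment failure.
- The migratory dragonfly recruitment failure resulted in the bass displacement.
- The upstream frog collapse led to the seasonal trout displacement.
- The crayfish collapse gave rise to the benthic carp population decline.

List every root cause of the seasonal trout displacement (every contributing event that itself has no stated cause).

Tracing upstream from the seasonal trout displacement: the seasonal trout displacement ← the upstream frog collapse ← the migratory dragonfly recruitment failure ← the riparian crayfish range expansion ← the seasonal crayfish displacement.
A separate upstream branch: the seasonal trout displacement ← the crayfish collapse.
Each of those chain origins has no stated cause.

the crayfish collapse, the seasonal crayfish displacement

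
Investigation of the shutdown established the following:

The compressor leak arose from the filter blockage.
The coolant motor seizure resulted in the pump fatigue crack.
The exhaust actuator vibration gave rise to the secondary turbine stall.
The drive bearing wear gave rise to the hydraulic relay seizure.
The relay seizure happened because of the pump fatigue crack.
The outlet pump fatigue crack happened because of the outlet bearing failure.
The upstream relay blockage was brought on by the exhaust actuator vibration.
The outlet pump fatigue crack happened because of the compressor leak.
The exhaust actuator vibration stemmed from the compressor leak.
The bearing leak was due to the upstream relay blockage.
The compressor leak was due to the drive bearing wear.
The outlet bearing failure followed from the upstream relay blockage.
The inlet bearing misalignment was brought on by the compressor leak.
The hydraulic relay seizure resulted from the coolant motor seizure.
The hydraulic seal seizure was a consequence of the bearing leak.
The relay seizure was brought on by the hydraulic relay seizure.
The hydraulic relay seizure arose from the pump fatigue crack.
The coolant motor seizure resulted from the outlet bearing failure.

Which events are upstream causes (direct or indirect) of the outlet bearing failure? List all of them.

the compressor leak, the drive bearing wear, the exhaust actuator vibration, the filter blockage, the upstream relay blockage

Immediate cause of the outlet bearing failure: the upstream relay blockage.
Further upstream: the drive bearing wear, the compressor leak, the exhaust actuator vibration, the filter blockage.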